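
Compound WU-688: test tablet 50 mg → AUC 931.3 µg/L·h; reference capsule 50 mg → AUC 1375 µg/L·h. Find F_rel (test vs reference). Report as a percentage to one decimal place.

F_rel = (AUC_test/D_test) / (AUC_ref/D_ref)
      = (931.3/50) / (1375/50)
      = 18.626 / 27.5 = 0.6773 = 67.73%

F_rel = 67.7%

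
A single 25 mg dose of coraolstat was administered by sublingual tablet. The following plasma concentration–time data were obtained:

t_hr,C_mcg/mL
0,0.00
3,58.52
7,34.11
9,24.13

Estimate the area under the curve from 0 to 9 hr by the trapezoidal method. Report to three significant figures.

Trapezoidal AUC_0→9:
  [0→3]: (0.00+58.52)/2 × 3 = 87.78
  [3→7]: (58.52+34.11)/2 × 4 = 185.26
  [7→9]: (34.11+24.13)/2 × 2 = 58.24
  Sum = 331.28 mcg/mL·hr

AUC = 331 mcg/mL·hr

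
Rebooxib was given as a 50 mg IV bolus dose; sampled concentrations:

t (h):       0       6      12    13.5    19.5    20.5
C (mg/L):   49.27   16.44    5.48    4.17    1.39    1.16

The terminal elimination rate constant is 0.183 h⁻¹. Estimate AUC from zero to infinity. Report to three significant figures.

AUC = 294 mg/L·h

Trapezoidal AUC_0→20.5:
  [0→6]: (49.27+16.44)/2 × 6 = 197.13
  [6→12]: (16.44+5.48)/2 × 6 = 65.76
  [12→13.5]: (5.48+4.17)/2 × 1.5 = 7.2375
  [13.5→19.5]: (4.17+1.39)/2 × 6 = 16.68
  [19.5→20.5]: (1.39+1.16)/2 × 1 = 1.275
  Sum = 288.0825 mg/L·h
Extrapolated tail: C_last / k_e = 1.16 / 0.183 = 6.339
AUC_0→∞ = 288.0825 + 6.339 = 294.4215 mg/L·h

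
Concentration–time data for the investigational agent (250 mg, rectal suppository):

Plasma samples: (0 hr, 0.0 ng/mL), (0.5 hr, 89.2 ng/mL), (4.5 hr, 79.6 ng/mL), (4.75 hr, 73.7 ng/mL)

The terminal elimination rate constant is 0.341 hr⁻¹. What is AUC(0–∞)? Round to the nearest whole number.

AUC = 595 ng/mL·hr

Trapezoidal AUC_0→4.75:
  [0→0.5]: (0.0+89.2)/2 × 0.5 = 22.3
  [0.5→4.5]: (89.2+79.6)/2 × 4 = 337.6
  [4.5→4.75]: (79.6+73.7)/2 × 0.25 = 19.1625
  Sum = 379.0625 ng/mL·hr
Extrapolated tail: C_last / k_e = 73.7 / 0.341 = 216.129
AUC_0→∞ = 379.0625 + 216.129 = 595.1915 ng/mL·hr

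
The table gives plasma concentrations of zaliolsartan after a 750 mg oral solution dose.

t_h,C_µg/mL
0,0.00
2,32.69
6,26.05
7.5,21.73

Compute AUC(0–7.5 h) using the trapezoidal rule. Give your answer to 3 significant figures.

Trapezoidal AUC_0→7.5:
  [0→2]: (0.00+32.69)/2 × 2 = 32.69
  [2→6]: (32.69+26.05)/2 × 4 = 117.48
  [6→7.5]: (26.05+21.73)/2 × 1.5 = 35.835
  Sum = 186.005 µg/mL·h

AUC = 186 µg/mL·h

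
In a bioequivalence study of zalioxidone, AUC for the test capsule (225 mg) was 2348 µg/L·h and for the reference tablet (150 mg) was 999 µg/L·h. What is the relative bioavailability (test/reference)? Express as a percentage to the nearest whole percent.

F_rel = (AUC_test/D_test) / (AUC_ref/D_ref)
      = (2348/225) / (999/150)
      = 10.4356 / 6.66 = 1.5669 = 156.69%

F_rel = 157%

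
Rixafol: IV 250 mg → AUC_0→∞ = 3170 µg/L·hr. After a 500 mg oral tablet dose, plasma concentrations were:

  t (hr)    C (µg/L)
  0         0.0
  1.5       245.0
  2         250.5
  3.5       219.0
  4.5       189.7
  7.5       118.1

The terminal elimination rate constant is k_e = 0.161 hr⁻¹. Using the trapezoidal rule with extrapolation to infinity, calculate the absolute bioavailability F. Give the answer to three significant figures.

F = 0.325

Trapezoidal AUC_0→7.5 (oral tablet):
  [0→1.5]: (0.0+245.0)/2 × 1.5 = 183.75
  [1.5→2]: (245.0+250.5)/2 × 0.5 = 123.875
  [2→3.5]: (250.5+219.0)/2 × 1.5 = 352.125
  [3.5→4.5]: (219.0+189.7)/2 × 1 = 204.35
  [4.5→7.5]: (189.7+118.1)/2 × 3 = 461.7
  Sum = 1325.8 µg/L·hr
Tail: C_last/k_e = 118.1/0.161 = 733.540
AUC_0→∞ (oral tablet) = 1325.8 + 733.540 = 2059.34 µg/L·hr
F = (AUC_ev/D_ev)/(AUC_iv/D_iv) = (2059.34/500)/(3170/250) = 4.11868/12.68 = 0.3248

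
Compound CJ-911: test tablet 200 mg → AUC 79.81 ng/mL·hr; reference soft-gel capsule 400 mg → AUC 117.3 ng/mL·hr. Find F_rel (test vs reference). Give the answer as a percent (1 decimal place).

F_rel = 136.1%

F_rel = (AUC_test/D_test) / (AUC_ref/D_ref)
      = (79.81/200) / (117.3/400)
      = 0.39905 / 0.29325 = 1.3608 = 136.08%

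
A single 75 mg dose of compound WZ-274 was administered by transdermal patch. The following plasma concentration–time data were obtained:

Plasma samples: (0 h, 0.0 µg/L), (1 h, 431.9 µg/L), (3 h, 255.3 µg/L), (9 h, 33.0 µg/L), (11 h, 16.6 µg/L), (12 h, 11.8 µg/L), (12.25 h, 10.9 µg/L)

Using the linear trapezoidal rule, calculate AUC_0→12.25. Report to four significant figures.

Trapezoidal AUC_0→12.25:
  [0→1]: (0.0+431.9)/2 × 1 = 215.95
  [1→3]: (431.9+255.3)/2 × 2 = 687.2
  [3→9]: (255.3+33.0)/2 × 6 = 864.9
  [9→11]: (33.0+16.6)/2 × 2 = 49.6
  [11→12]: (16.6+11.8)/2 × 1 = 14.2
  [12→12.25]: (11.8+10.9)/2 × 0.25 = 2.8375
  Sum = 1834.6875 µg/L·h

AUC = 1835 µg/L·h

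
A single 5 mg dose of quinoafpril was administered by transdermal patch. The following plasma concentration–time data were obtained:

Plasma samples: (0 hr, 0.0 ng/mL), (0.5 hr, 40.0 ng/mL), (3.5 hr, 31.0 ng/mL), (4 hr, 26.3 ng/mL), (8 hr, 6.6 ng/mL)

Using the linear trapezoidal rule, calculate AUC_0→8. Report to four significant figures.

Trapezoidal AUC_0→8:
  [0→0.5]: (0.0+40.0)/2 × 0.5 = 10.0
  [0.5→3.5]: (40.0+31.0)/2 × 3 = 106.5
  [3.5→4]: (31.0+26.3)/2 × 0.5 = 14.325
  [4→8]: (26.3+6.6)/2 × 4 = 65.8
  Sum = 196.625 ng/mL·hr

AUC = 196.6 ng/mL·hr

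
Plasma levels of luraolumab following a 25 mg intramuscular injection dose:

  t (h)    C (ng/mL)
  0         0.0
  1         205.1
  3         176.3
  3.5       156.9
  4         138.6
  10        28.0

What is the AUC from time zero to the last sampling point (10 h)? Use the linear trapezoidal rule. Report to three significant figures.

AUC = 1140 ng/mL·h

Trapezoidal AUC_0→10:
  [0→1]: (0.0+205.1)/2 × 1 = 102.55
  [1→3]: (205.1+176.3)/2 × 2 = 381.4
  [3→3.5]: (176.3+156.9)/2 × 0.5 = 83.3
  [3.5→4]: (156.9+138.6)/2 × 0.5 = 73.875
  [4→10]: (138.6+28.0)/2 × 6 = 499.8
  Sum = 1140.925 ng/mL·h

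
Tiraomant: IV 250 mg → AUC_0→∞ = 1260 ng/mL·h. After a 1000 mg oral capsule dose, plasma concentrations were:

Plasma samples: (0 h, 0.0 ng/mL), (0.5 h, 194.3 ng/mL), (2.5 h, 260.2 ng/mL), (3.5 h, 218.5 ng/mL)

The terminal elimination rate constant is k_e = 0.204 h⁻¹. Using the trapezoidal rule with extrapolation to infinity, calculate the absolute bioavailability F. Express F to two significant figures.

Trapezoidal AUC_0→3.5 (oral capsule):
  [0→0.5]: (0.0+194.3)/2 × 0.5 = 48.575
  [0.5→2.5]: (194.3+260.2)/2 × 2 = 454.5
  [2.5→3.5]: (260.2+218.5)/2 × 1 = 239.35
  Sum = 742.425 ng/mL·h
Tail: C_last/k_e = 218.5/0.204 = 1071.078
AUC_0→∞ (oral capsule) = 742.425 + 1071.078 = 1813.503 ng/mL·h
F = (AUC_ev/D_ev)/(AUC_iv/D_iv) = (1813.503/1000)/(1260/250) = 1.813503/5.04 = 0.3598

F = 0.36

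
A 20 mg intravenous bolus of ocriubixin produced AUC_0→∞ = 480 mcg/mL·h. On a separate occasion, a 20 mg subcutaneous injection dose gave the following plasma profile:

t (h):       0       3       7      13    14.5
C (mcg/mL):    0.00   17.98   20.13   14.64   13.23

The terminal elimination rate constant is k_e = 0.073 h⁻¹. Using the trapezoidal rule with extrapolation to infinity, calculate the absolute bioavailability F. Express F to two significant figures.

F = 0.85

Trapezoidal AUC_0→14.5 (subcutaneous injection):
  [0→3]: (0.00+17.98)/2 × 3 = 26.97
  [3→7]: (17.98+20.13)/2 × 4 = 76.22
  [7→13]: (20.13+14.64)/2 × 6 = 104.31
  [13→14.5]: (14.64+13.23)/2 × 1.5 = 20.9025
  Sum = 228.4025 mcg/mL·h
Tail: C_last/k_e = 13.23/0.073 = 181.233
AUC_0→∞ (subcutaneous injection) = 228.4025 + 181.233 = 409.6355 mcg/mL·h
F = (AUC_ev/D_ev)/(AUC_iv/D_iv) = (409.6355/20)/(480/20) = 20.481775/24 = 0.8534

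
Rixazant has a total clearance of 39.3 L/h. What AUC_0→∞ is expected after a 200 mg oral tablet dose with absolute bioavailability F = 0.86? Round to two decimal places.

AUC_0→∞ = F × Dose / CL
        = 0.86 × 200 / 39.3 = 4.37659 mg/L·h

AUC = 4.38 mg/L·h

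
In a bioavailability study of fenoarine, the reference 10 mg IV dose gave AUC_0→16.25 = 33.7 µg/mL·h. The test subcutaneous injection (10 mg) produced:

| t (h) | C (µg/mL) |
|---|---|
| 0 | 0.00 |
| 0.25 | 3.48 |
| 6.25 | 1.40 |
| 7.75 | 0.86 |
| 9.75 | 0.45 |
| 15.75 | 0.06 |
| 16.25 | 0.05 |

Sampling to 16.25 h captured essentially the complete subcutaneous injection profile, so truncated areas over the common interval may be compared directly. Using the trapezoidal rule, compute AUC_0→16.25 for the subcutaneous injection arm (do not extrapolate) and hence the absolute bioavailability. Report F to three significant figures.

F = 0.583

Trapezoidal AUC_0→16.25 (subcutaneous injection):
  [0→0.25]: (0.00+3.48)/2 × 0.25 = 0.435
  [0.25→6.25]: (3.48+1.40)/2 × 6 = 14.64
  [6.25→7.75]: (1.40+0.86)/2 × 1.5 = 1.695
  [7.75→9.75]: (0.86+0.45)/2 × 2 = 1.31
  [9.75→15.75]: (0.45+0.06)/2 × 6 = 1.53
  [15.75→16.25]: (0.06+0.05)/2 × 0.5 = 0.0275
  Sum = 19.6375 µg/mL·h
F = (AUC_ev/D_ev)/(AUC_iv/D_iv) = (19.6375/10)/(33.7/10) = 1.96375/3.37 = 0.5827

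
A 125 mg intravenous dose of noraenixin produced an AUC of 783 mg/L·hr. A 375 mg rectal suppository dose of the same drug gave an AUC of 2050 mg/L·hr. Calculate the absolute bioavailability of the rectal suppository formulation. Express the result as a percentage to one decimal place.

F = 87.3%

F = (AUC_ev / D_ev) / (AUC_iv / D_iv)
  = (2050/375) / (783/125)
  = 5.46667 / 6.264 = 0.8727
  = 87.27%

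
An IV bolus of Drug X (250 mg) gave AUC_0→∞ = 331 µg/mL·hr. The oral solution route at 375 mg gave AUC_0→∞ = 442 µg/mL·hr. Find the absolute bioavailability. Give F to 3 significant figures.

F = 0.890

F = (AUC_ev / D_ev) / (AUC_iv / D_iv)
  = (442/375) / (331/250)
  = 1.17867 / 1.324 = 0.8902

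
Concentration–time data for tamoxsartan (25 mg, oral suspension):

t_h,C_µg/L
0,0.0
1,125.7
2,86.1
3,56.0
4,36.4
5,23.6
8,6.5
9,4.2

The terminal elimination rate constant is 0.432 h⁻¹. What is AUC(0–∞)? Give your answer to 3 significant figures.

AUC = 376 µg/L·h

Trapezoidal AUC_0→9:
  [0→1]: (0.0+125.7)/2 × 1 = 62.85
  [1→2]: (125.7+86.1)/2 × 1 = 105.9
  [2→3]: (86.1+56.0)/2 × 1 = 71.05
  [3→4]: (56.0+36.4)/2 × 1 = 46.2
  [4→5]: (36.4+23.6)/2 × 1 = 30.0
  [5→8]: (23.6+6.5)/2 × 3 = 45.15
  [8→9]: (6.5+4.2)/2 × 1 = 5.35
  Sum = 366.5 µg/L·h
Extrapolated tail: C_last / k_e = 4.2 / 0.432 = 9.722
AUC_0→∞ = 366.5 + 9.722 = 376.222 µg/L·h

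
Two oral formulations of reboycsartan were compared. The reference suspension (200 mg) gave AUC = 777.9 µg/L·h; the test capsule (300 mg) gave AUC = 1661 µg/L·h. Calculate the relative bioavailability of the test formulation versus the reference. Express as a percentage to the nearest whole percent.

F_rel = (AUC_test/D_test) / (AUC_ref/D_ref)
      = (1661/300) / (777.9/200)
      = 5.53667 / 3.8895 = 1.4235 = 142.35%

F_rel = 142%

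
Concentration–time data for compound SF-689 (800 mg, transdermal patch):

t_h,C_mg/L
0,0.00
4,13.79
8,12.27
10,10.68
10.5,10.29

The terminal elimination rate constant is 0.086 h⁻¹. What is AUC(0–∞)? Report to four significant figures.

Trapezoidal AUC_0→10.5:
  [0→4]: (0.00+13.79)/2 × 4 = 27.58
  [4→8]: (13.79+12.27)/2 × 4 = 52.12
  [8→10]: (12.27+10.68)/2 × 2 = 22.95
  [10→10.5]: (10.68+10.29)/2 × 0.5 = 5.2425
  Sum = 107.8925 mg/L·h
Extrapolated tail: C_last / k_e = 10.29 / 0.086 = 119.651
AUC_0→∞ = 107.8925 + 119.651 = 227.5435 mg/L·h

AUC = 227.5 mg/L·h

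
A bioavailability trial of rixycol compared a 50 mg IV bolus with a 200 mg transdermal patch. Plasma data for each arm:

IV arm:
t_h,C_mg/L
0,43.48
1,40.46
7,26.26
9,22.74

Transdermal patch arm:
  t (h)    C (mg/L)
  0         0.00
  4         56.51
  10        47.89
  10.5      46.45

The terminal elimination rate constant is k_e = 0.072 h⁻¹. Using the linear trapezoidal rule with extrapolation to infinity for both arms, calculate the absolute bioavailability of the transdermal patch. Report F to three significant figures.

Trapezoidal AUC_0→9 (IV):
  [0→1]: (43.48+40.46)/2 × 1 = 41.97
  [1→7]: (40.46+26.26)/2 × 6 = 200.16
  [7→9]: (26.26+22.74)/2 × 2 = 49.0
  Sum = 291.13 mg/L·h
IV tail: 22.74/0.072 = 315.833; AUC_iv,0→∞ = 291.13 + 315.833 = 606.963 mg/L·h
Trapezoidal AUC_0→10.5 (transdermal patch):
  [0→4]: (0.00+56.51)/2 × 4 = 113.02
  [4→10]: (56.51+47.89)/2 × 6 = 313.2
  [10→10.5]: (47.89+46.45)/2 × 0.5 = 23.585
  Sum = 449.805 mg/L·h
transdermal patch tail: 46.45/0.072 = 645.139; AUC_ev,0→∞ = 449.805 + 645.139 = 1094.944 mg/L·h
F = (AUC_ev/D_ev)/(AUC_iv/D_iv) = (1094.944/200)/(606.963/50) = 5.47472/12.13926 = 0.4510

F = 0.451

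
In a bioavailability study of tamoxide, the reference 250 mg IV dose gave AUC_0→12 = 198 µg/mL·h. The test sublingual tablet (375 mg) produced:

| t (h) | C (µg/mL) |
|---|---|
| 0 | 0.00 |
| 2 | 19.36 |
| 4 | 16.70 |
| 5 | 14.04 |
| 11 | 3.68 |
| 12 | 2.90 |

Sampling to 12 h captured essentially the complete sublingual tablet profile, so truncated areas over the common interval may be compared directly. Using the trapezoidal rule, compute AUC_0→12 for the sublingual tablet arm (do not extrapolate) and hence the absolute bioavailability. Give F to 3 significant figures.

F = 0.428

Trapezoidal AUC_0→12 (sublingual tablet):
  [0→2]: (0.00+19.36)/2 × 2 = 19.36
  [2→4]: (19.36+16.70)/2 × 2 = 36.06
  [4→5]: (16.70+14.04)/2 × 1 = 15.37
  [5→11]: (14.04+3.68)/2 × 6 = 53.16
  [11→12]: (3.68+2.90)/2 × 1 = 3.29
  Sum = 127.24 µg/mL·h
F = (AUC_ev/D_ev)/(AUC_iv/D_iv) = (127.24/375)/(198/250) = 0.339307/0.792 = 0.4284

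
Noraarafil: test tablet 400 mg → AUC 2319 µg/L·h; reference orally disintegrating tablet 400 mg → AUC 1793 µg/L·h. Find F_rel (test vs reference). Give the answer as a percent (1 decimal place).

F_rel = 129.3%

F_rel = (AUC_test/D_test) / (AUC_ref/D_ref)
      = (2319/400) / (1793/400)
      = 5.7975 / 4.4825 = 1.2934 = 129.34%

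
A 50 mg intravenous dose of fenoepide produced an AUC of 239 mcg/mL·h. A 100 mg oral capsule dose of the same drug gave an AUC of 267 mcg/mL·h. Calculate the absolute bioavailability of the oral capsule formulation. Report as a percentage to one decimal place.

F = (AUC_ev / D_ev) / (AUC_iv / D_iv)
  = (267/100) / (239/50)
  = 2.67 / 4.78 = 0.5586
  = 55.86%

F = 55.9%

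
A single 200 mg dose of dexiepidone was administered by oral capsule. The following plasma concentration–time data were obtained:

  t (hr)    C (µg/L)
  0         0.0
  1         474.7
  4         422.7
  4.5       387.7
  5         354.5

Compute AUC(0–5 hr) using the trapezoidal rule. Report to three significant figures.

Trapezoidal AUC_0→5:
  [0→1]: (0.0+474.7)/2 × 1 = 237.35
  [1→4]: (474.7+422.7)/2 × 3 = 1346.1
  [4→4.5]: (422.7+387.7)/2 × 0.5 = 202.6
  [4.5→5]: (387.7+354.5)/2 × 0.5 = 185.55
  Sum = 1971.6 µg/L·hr

AUC = 1970 µg/L·hr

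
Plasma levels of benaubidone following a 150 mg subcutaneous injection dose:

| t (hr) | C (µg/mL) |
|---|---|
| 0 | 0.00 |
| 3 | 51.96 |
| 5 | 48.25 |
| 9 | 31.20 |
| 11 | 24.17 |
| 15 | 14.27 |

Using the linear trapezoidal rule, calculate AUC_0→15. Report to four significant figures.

AUC = 469.3 µg/mL·hr

Trapezoidal AUC_0→15:
  [0→3]: (0.00+51.96)/2 × 3 = 77.94
  [3→5]: (51.96+48.25)/2 × 2 = 100.21
  [5→9]: (48.25+31.20)/2 × 4 = 158.9
  [9→11]: (31.20+24.17)/2 × 2 = 55.37
  [11→15]: (24.17+14.27)/2 × 4 = 76.88
  Sum = 469.3 µg/mL·hr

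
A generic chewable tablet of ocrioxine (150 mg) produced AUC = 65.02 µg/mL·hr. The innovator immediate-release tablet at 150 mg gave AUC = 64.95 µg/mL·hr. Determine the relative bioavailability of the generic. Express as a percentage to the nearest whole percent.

F_rel = (AUC_test/D_test) / (AUC_ref/D_ref)
      = (65.02/150) / (64.95/150)
      = 0.433467 / 0.433 = 1.0011 = 100.11%

F_rel = 100%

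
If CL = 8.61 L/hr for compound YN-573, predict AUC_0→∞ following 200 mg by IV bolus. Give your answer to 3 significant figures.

AUC = 23.2 mg/L·hr

AUC_0→∞ = Dose_iv / CL
        = 200 / 8.61 = 23.2288 mg/L·hr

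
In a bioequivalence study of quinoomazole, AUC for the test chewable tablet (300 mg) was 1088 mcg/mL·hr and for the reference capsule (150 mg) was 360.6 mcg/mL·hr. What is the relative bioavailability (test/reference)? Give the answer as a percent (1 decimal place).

F_rel = 150.9%

F_rel = (AUC_test/D_test) / (AUC_ref/D_ref)
      = (1088/300) / (360.6/150)
      = 3.62667 / 2.404 = 1.5086 = 150.86%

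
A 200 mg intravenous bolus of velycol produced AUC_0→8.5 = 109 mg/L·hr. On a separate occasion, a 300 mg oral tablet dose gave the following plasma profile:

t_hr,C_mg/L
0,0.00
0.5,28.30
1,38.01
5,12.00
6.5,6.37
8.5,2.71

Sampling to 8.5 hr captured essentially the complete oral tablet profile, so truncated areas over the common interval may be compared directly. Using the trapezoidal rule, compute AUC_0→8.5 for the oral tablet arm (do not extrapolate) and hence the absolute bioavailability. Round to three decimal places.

F = 0.896

Trapezoidal AUC_0→8.5 (oral tablet):
  [0→0.5]: (0.00+28.30)/2 × 0.5 = 7.075
  [0.5→1]: (28.30+38.01)/2 × 0.5 = 16.5775
  [1→5]: (38.01+12.00)/2 × 4 = 100.02
  [5→6.5]: (12.00+6.37)/2 × 1.5 = 13.7775
  [6.5→8.5]: (6.37+2.71)/2 × 2 = 9.08
  Sum = 146.53 mg/L·hr
F = (AUC_ev/D_ev)/(AUC_iv/D_iv) = (146.53/300)/(109/200) = 0.488433/0.545 = 0.8962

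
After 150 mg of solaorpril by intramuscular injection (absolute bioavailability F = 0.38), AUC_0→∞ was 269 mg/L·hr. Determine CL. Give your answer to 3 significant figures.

CL = F × Dose / AUC_0→∞
   = 0.38 × 150 / 269 = 0.211896 L/hr

CL = 0.212 L/hr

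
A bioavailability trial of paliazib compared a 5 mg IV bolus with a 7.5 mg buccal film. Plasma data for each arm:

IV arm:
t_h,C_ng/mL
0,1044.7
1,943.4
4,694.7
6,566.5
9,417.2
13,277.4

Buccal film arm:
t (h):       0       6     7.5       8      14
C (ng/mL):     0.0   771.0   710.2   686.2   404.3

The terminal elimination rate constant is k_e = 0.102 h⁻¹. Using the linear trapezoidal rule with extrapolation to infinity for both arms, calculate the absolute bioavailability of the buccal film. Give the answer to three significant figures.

F = 0.713

Trapezoidal AUC_0→13 (IV):
  [0→1]: (1044.7+943.4)/2 × 1 = 994.05
  [1→4]: (943.4+694.7)/2 × 3 = 2457.15
  [4→6]: (694.7+566.5)/2 × 2 = 1261.2
  [6→9]: (566.5+417.2)/2 × 3 = 1475.55
  [9→13]: (417.2+277.4)/2 × 4 = 1389.2
  Sum = 7577.15 ng/mL·h
IV tail: 277.4/0.102 = 2719.608; AUC_iv,0→∞ = 7577.15 + 2719.608 = 10296.758 ng/mL·h
Trapezoidal AUC_0→14 (buccal film):
  [0→6]: (0.0+771.0)/2 × 6 = 2313.0
  [6→7.5]: (771.0+710.2)/2 × 1.5 = 1110.9
  [7.5→8]: (710.2+686.2)/2 × 0.5 = 349.1
  [8→14]: (686.2+404.3)/2 × 6 = 3271.5
  Sum = 7044.5 ng/mL·h
buccal film tail: 404.3/0.102 = 3963.725; AUC_ev,0→∞ = 7044.5 + 3963.725 = 11008.225 ng/mL·h
F = (AUC_ev/D_ev)/(AUC_iv/D_iv) = (11008.225/7.5)/(10296.758/5) = 1467.76/2059.3516 = 0.7127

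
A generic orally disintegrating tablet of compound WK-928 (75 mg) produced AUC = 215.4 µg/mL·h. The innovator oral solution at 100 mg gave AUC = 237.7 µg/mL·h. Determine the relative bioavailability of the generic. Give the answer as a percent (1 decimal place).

F_rel = 120.8%

F_rel = (AUC_test/D_test) / (AUC_ref/D_ref)
      = (215.4/75) / (237.7/100)
      = 2.872 / 2.377 = 1.2082 = 120.82%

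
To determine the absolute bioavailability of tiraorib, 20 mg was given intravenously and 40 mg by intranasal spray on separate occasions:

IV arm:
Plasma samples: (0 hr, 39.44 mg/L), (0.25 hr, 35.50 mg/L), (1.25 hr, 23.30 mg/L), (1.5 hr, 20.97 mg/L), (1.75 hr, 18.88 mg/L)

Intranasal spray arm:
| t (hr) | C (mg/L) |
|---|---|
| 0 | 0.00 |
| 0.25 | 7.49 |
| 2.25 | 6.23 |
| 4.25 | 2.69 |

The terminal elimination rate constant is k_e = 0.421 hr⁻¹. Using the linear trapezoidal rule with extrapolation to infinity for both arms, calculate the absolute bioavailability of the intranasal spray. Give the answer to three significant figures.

F = 0.159

Trapezoidal AUC_0→1.75 (IV):
  [0→0.25]: (39.44+35.50)/2 × 0.25 = 9.3675
  [0.25→1.25]: (35.50+23.30)/2 × 1 = 29.4
  [1.25→1.5]: (23.30+20.97)/2 × 0.25 = 5.53375
  [1.5→1.75]: (20.97+18.88)/2 × 0.25 = 4.98125
  Sum = 49.2825 mg/L·hr
IV tail: 18.88/0.421 = 44.846; AUC_iv,0→∞ = 49.2825 + 44.846 = 94.1285 mg/L·hr
Trapezoidal AUC_0→4.25 (intranasal spray):
  [0→0.25]: (0.00+7.49)/2 × 0.25 = 0.93625
  [0.25→2.25]: (7.49+6.23)/2 × 2 = 13.72
  [2.25→4.25]: (6.23+2.69)/2 × 2 = 8.92
  Sum = 23.57625 mg/L·hr
intranasal spray tail: 2.69/0.421 = 6.390; AUC_ev,0→∞ = 23.57625 + 6.390 = 29.96625 mg/L·hr
F = (AUC_ev/D_ev)/(AUC_iv/D_iv) = (29.96625/40)/(94.1285/20) = 0.74915625/4.706425 = 0.1592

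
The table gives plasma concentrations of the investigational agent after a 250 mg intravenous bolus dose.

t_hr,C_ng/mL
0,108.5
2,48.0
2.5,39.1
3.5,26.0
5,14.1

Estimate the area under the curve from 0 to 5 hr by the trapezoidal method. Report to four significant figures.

AUC = 240.9 ng/mL·hr

Trapezoidal AUC_0→5:
  [0→2]: (108.5+48.0)/2 × 2 = 156.5
  [2→2.5]: (48.0+39.1)/2 × 0.5 = 21.775
  [2.5→3.5]: (39.1+26.0)/2 × 1 = 32.55
  [3.5→5]: (26.0+14.1)/2 × 1.5 = 30.075
  Sum = 240.9 ng/mL·hr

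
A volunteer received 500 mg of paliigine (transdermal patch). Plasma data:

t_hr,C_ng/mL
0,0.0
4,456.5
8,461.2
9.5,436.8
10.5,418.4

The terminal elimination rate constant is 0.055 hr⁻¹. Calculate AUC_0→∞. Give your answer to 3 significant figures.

Trapezoidal AUC_0→10.5:
  [0→4]: (0.0+456.5)/2 × 4 = 913.0
  [4→8]: (456.5+461.2)/2 × 4 = 1835.4
  [8→9.5]: (461.2+436.8)/2 × 1.5 = 673.5
  [9.5→10.5]: (436.8+418.4)/2 × 1 = 427.6
  Sum = 3849.5 ng/mL·hr
Extrapolated tail: C_last / k_e = 418.4 / 0.055 = 7607.273
AUC_0→∞ = 3849.5 + 7607.273 = 11456.773 ng/mL·hr

AUC = 11500 ng/mL·hr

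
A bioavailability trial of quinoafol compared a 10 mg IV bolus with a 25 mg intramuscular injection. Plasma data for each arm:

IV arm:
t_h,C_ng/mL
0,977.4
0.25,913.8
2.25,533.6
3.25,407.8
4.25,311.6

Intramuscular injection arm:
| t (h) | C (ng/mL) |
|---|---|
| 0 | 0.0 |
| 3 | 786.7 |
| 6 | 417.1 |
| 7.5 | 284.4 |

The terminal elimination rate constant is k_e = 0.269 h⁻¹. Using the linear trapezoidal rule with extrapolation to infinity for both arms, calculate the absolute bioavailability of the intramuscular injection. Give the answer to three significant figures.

F = 0.498

Trapezoidal AUC_0→4.25 (IV):
  [0→0.25]: (977.4+913.8)/2 × 0.25 = 236.4
  [0.25→2.25]: (913.8+533.6)/2 × 2 = 1447.4
  [2.25→3.25]: (533.6+407.8)/2 × 1 = 470.7
  [3.25→4.25]: (407.8+311.6)/2 × 1 = 359.7
  Sum = 2514.2 ng/mL·h
IV tail: 311.6/0.269 = 1158.364; AUC_iv,0→∞ = 2514.2 + 1158.364 = 3672.564 ng/mL·h
Trapezoidal AUC_0→7.5 (intramuscular injection):
  [0→3]: (0.0+786.7)/2 × 3 = 1180.05
  [3→6]: (786.7+417.1)/2 × 3 = 1805.7
  [6→7.5]: (417.1+284.4)/2 × 1.5 = 526.125
  Sum = 3511.875 ng/mL·h
intramuscular injection tail: 284.4/0.269 = 1057.249; AUC_ev,0→∞ = 3511.875 + 1057.249 = 4569.124 ng/mL·h
F = (AUC_ev/D_ev)/(AUC_iv/D_iv) = (4569.124/25)/(3672.564/10) = 182.76496/367.2564 = 0.4976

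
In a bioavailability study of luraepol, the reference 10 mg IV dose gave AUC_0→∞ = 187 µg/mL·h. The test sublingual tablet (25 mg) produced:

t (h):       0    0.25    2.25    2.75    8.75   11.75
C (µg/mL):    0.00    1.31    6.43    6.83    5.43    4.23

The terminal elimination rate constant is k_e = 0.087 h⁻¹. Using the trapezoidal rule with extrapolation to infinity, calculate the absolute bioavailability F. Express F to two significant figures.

Trapezoidal AUC_0→11.75 (sublingual tablet):
  [0→0.25]: (0.00+1.31)/2 × 0.25 = 0.16375
  [0.25→2.25]: (1.31+6.43)/2 × 2 = 7.74
  [2.25→2.75]: (6.43+6.83)/2 × 0.5 = 3.315
  [2.75→8.75]: (6.83+5.43)/2 × 6 = 36.78
  [8.75→11.75]: (5.43+4.23)/2 × 3 = 14.49
  Sum = 62.48875 µg/mL·h
Tail: C_last/k_e = 4.23/0.087 = 48.621
AUC_0→∞ (sublingual tablet) = 62.48875 + 48.621 = 111.10975 µg/mL·h
F = (AUC_ev/D_ev)/(AUC_iv/D_iv) = (111.10975/25)/(187/10) = 4.44439/18.7 = 0.2377

F = 0.24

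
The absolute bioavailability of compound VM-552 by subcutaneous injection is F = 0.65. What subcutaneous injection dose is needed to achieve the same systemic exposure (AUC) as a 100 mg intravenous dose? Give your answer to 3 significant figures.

For equal systemic exposure: F × D_ev = D_iv
D_ev = D_iv / F = 100 / 0.65 = 153.846 mg

D_subcutaneous = 154 mg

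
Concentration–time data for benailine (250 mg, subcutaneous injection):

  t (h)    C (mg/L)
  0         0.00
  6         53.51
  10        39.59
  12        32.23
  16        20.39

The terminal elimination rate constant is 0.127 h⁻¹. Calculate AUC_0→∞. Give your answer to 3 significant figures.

AUC = 684 mg/L·h

Trapezoidal AUC_0→16:
  [0→6]: (0.00+53.51)/2 × 6 = 160.53
  [6→10]: (53.51+39.59)/2 × 4 = 186.2
  [10→12]: (39.59+32.23)/2 × 2 = 71.82
  [12→16]: (32.23+20.39)/2 × 4 = 105.24
  Sum = 523.79 mg/L·h
Extrapolated tail: C_last / k_e = 20.39 / 0.127 = 160.551
AUC_0→∞ = 523.79 + 160.551 = 684.341 mg/L·h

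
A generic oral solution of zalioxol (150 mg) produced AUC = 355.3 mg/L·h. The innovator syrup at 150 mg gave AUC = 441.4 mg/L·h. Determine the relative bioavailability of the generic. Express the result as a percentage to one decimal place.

F_rel = (AUC_test/D_test) / (AUC_ref/D_ref)
      = (355.3/150) / (441.4/150)
      = 2.36867 / 2.94267 = 0.8049 = 80.49%

F_rel = 80.5%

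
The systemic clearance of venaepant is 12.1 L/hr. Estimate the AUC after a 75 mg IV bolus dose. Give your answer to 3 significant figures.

AUC_0→∞ = Dose_iv / CL
        = 75 / 12.1 = 6.19835 mg/L·hr

AUC = 6.20 mg/L·hr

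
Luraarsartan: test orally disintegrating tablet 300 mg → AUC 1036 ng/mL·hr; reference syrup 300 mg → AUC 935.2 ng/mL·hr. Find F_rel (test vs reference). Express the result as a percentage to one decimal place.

F_rel = (AUC_test/D_test) / (AUC_ref/D_ref)
      = (1036/300) / (935.2/300)
      = 3.45333 / 3.11733 = 1.1078 = 110.78%

F_rel = 110.8%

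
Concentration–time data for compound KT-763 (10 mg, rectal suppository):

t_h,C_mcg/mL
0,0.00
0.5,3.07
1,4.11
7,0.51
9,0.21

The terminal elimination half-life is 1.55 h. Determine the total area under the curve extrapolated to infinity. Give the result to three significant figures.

Trapezoidal AUC_0→9:
  [0→0.5]: (0.00+3.07)/2 × 0.5 = 0.7675
  [0.5→1]: (3.07+4.11)/2 × 0.5 = 1.795
  [1→7]: (4.11+0.51)/2 × 6 = 13.86
  [7→9]: (0.51+0.21)/2 × 2 = 0.72
  Sum = 17.1425 mcg/mL·h
k_e = ln2 / t½ = 0.693147 / 1.55 = 0.4472 h^-1
Extrapolated tail: C_last / k_e = 0.21 / 0.4472 = 0.470
AUC_0→∞ = 17.1425 + 0.470 = 17.6125 mcg/mL·h

AUC = 17.6 mcg/mL·h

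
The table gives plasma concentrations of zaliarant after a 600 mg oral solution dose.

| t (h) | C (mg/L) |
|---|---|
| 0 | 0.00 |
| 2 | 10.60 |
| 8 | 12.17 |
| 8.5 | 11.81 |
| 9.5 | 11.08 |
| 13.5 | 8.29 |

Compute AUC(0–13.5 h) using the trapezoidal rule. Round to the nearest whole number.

Trapezoidal AUC_0→13.5:
  [0→2]: (0.00+10.60)/2 × 2 = 10.6
  [2→8]: (10.60+12.17)/2 × 6 = 68.31
  [8→8.5]: (12.17+11.81)/2 × 0.5 = 5.995
  [8.5→9.5]: (11.81+11.08)/2 × 1 = 11.445
  [9.5→13.5]: (11.08+8.29)/2 × 4 = 38.74
  Sum = 135.09 mg/L·h

AUC = 135 mg/L·h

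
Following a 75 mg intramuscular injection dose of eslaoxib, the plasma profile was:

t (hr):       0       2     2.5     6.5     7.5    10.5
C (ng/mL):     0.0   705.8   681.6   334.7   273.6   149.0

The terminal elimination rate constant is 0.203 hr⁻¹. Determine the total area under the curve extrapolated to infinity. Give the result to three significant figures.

Trapezoidal AUC_0→10.5:
  [0→2]: (0.0+705.8)/2 × 2 = 705.8
  [2→2.5]: (705.8+681.6)/2 × 0.5 = 346.85
  [2.5→6.5]: (681.6+334.7)/2 × 4 = 2032.6
  [6.5→7.5]: (334.7+273.6)/2 × 1 = 304.15
  [7.5→10.5]: (273.6+149.0)/2 × 3 = 633.9
  Sum = 4023.3 ng/mL·hr
Extrapolated tail: C_last / k_e = 149.0 / 0.203 = 733.990
AUC_0→∞ = 4023.3 + 733.990 = 4757.29 ng/mL·hr

AUC = 4760 ng/mL·hr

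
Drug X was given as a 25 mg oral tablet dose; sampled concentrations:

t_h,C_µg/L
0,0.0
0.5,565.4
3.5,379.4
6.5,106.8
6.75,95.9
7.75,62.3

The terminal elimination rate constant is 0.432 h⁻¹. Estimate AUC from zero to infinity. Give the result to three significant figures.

AUC = 2540 µg/L·h

Trapezoidal AUC_0→7.75:
  [0→0.5]: (0.0+565.4)/2 × 0.5 = 141.35
  [0.5→3.5]: (565.4+379.4)/2 × 3 = 1417.2
  [3.5→6.5]: (379.4+106.8)/2 × 3 = 729.3
  [6.5→6.75]: (106.8+95.9)/2 × 0.25 = 25.3375
  [6.75→7.75]: (95.9+62.3)/2 × 1 = 79.1
  Sum = 2392.2875 µg/L·h
Extrapolated tail: C_last / k_e = 62.3 / 0.432 = 144.213
AUC_0→∞ = 2392.2875 + 144.213 = 2536.5005 µg/L·h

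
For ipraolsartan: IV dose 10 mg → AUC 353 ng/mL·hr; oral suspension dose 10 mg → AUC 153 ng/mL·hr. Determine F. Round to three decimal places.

F = (AUC_ev / D_ev) / (AUC_iv / D_iv)
  = (153/10) / (353/10)
  = 15.3 / 35.3 = 0.4334

F = 0.433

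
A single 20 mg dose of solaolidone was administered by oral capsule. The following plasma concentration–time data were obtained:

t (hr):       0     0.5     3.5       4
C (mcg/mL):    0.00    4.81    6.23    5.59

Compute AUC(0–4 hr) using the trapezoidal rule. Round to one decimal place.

AUC = 20.7 mcg/mL·hr

Trapezoidal AUC_0→4:
  [0→0.5]: (0.00+4.81)/2 × 0.5 = 1.2025
  [0.5→3.5]: (4.81+6.23)/2 × 3 = 16.56
  [3.5→4]: (6.23+5.59)/2 × 0.5 = 2.955
  Sum = 20.7175 mcg/mL·hr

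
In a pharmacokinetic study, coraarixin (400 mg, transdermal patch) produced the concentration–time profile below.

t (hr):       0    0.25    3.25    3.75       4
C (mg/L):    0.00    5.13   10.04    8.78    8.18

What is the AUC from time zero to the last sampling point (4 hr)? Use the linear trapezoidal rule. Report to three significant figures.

Trapezoidal AUC_0→4:
  [0→0.25]: (0.00+5.13)/2 × 0.25 = 0.64125
  [0.25→3.25]: (5.13+10.04)/2 × 3 = 22.755
  [3.25→3.75]: (10.04+8.78)/2 × 0.5 = 4.705
  [3.75→4]: (8.78+8.18)/2 × 0.25 = 2.12
  Sum = 30.22125 mg/L·hr

AUC = 30.2 mg/L·hr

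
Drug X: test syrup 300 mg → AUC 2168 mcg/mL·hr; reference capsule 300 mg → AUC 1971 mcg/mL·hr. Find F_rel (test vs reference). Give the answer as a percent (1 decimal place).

F_rel = 110.0%

F_rel = (AUC_test/D_test) / (AUC_ref/D_ref)
      = (2168/300) / (1971/300)
      = 7.22667 / 6.57 = 1.0999 = 109.99%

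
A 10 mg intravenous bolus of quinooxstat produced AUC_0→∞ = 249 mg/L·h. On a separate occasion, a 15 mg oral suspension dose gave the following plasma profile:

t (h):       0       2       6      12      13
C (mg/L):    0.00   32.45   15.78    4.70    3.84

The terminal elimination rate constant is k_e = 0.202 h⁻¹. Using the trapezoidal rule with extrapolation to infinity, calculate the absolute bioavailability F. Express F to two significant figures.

F = 0.57

Trapezoidal AUC_0→13 (oral suspension):
  [0→2]: (0.00+32.45)/2 × 2 = 32.45
  [2→6]: (32.45+15.78)/2 × 4 = 96.46
  [6→12]: (15.78+4.70)/2 × 6 = 61.44
  [12→13]: (4.70+3.84)/2 × 1 = 4.27
  Sum = 194.62 mg/L·h
Tail: C_last/k_e = 3.84/0.202 = 19.010
AUC_0→∞ (oral suspension) = 194.62 + 19.010 = 213.63 mg/L·h
F = (AUC_ev/D_ev)/(AUC_iv/D_iv) = (213.63/15)/(249/10) = 14.242/24.9 = 0.5720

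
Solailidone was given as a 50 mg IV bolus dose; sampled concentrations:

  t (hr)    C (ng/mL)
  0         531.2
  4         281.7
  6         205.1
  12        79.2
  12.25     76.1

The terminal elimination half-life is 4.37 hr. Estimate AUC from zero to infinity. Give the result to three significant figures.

Trapezoidal AUC_0→12.25:
  [0→4]: (531.2+281.7)/2 × 4 = 1625.8
  [4→6]: (281.7+205.1)/2 × 2 = 486.8
  [6→12]: (205.1+79.2)/2 × 6 = 852.9
  [12→12.25]: (79.2+76.1)/2 × 0.25 = 19.4125
  Sum = 2984.9125 ng/mL·hr
k_e = ln2 / t½ = 0.693147 / 4.37 = 0.1586 hr^-1
Extrapolated tail: C_last / k_e = 76.1 / 0.1586 = 479.823
AUC_0→∞ = 2984.9125 + 479.823 = 3464.7355 ng/mL·hr

AUC = 3460 ng/mL·hr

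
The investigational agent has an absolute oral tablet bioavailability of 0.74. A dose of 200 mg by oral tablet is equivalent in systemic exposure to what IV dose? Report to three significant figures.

Systemic exposure from an extravascular dose = F × D_ev, so the equivalent IV dose is F × D_ev.
D_iv = F × D_ev = 0.74 × 200 = 148 mg

D_iv = 148 mg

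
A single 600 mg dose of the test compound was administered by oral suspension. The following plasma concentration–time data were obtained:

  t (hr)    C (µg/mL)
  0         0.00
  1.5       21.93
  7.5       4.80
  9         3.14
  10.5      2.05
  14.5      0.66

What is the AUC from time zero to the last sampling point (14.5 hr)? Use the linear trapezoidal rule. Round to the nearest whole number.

Trapezoidal AUC_0→14.5:
  [0→1.5]: (0.00+21.93)/2 × 1.5 = 16.4475
  [1.5→7.5]: (21.93+4.80)/2 × 6 = 80.19
  [7.5→9]: (4.80+3.14)/2 × 1.5 = 5.955
  [9→10.5]: (3.14+2.05)/2 × 1.5 = 3.8925
  [10.5→14.5]: (2.05+0.66)/2 × 4 = 5.42
  Sum = 111.905 µg/mL·hr

AUC = 112 µg/mL·hr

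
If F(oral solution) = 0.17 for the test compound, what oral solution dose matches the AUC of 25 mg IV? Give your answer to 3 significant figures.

For equal systemic exposure: F × D_ev = D_iv
D_ev = D_iv / F = 25 / 0.17 = 147.059 mg

D_oral = 147 mg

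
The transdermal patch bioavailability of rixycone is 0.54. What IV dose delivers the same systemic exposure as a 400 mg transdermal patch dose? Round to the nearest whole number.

Systemic exposure from an extravascular dose = F × D_ev, so the equivalent IV dose is F × D_ev.
D_iv = F × D_ev = 0.54 × 400 = 216 mg

D_iv = 216 mg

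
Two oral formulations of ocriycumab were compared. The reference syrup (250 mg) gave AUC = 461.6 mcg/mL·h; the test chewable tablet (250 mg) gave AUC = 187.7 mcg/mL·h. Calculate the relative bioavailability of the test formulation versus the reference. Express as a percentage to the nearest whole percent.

F_rel = 41%

F_rel = (AUC_test/D_test) / (AUC_ref/D_ref)
      = (187.7/250) / (461.6/250)
      = 0.7508 / 1.8464 = 0.4066 = 40.66%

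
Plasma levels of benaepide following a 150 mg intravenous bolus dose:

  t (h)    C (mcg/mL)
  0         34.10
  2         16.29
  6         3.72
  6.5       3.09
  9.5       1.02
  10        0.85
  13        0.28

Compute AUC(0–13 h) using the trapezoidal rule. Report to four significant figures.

AUC = 100.4 mcg/mL·h

Trapezoidal AUC_0→13:
  [0→2]: (34.10+16.29)/2 × 2 = 50.39
  [2→6]: (16.29+3.72)/2 × 4 = 40.02
  [6→6.5]: (3.72+3.09)/2 × 0.5 = 1.7025
  [6.5→9.5]: (3.09+1.02)/2 × 3 = 6.165
  [9.5→10]: (1.02+0.85)/2 × 0.5 = 0.4675
  [10→13]: (0.85+0.28)/2 × 3 = 1.695
  Sum = 100.44 mcg/mL·h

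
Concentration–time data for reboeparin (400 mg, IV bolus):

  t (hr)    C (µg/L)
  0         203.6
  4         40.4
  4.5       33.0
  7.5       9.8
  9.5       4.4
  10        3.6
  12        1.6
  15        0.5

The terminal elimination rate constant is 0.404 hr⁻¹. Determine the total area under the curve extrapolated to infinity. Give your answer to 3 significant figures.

Trapezoidal AUC_0→15:
  [0→4]: (203.6+40.4)/2 × 4 = 488.0
  [4→4.5]: (40.4+33.0)/2 × 0.5 = 18.35
  [4.5→7.5]: (33.0+9.8)/2 × 3 = 64.2
  [7.5→9.5]: (9.8+4.4)/2 × 2 = 14.2
  [9.5→10]: (4.4+3.6)/2 × 0.5 = 2.0
  [10→12]: (3.6+1.6)/2 × 2 = 5.2
  [12→15]: (1.6+0.5)/2 × 3 = 3.15
  Sum = 595.1 µg/L·hr
Extrapolated tail: C_last / k_e = 0.5 / 0.404 = 1.238
AUC_0→∞ = 595.1 + 1.238 = 596.338 µg/L·hr

AUC = 596 µg/L·hr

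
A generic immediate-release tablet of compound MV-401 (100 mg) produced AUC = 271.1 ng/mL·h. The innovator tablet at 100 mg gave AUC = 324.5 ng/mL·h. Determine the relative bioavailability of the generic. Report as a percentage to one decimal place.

F_rel = (AUC_test/D_test) / (AUC_ref/D_ref)
      = (271.1/100) / (324.5/100)
      = 2.711 / 3.245 = 0.8354 = 83.54%

F_rel = 83.5%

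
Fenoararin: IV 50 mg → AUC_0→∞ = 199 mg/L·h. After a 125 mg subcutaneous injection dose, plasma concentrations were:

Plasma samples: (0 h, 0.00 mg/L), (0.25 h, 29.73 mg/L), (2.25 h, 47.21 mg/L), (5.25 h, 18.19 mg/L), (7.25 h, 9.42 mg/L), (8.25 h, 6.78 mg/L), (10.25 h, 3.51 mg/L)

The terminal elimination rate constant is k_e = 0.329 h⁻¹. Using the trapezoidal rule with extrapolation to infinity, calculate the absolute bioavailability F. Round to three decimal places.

Trapezoidal AUC_0→10.25 (subcutaneous injection):
  [0→0.25]: (0.00+29.73)/2 × 0.25 = 3.71625
  [0.25→2.25]: (29.73+47.21)/2 × 2 = 76.94
  [2.25→5.25]: (47.21+18.19)/2 × 3 = 98.1
  [5.25→7.25]: (18.19+9.42)/2 × 2 = 27.61
  [7.25→8.25]: (9.42+6.78)/2 × 1 = 8.1
  [8.25→10.25]: (6.78+3.51)/2 × 2 = 10.29
  Sum = 224.75625 mg/L·h
Tail: C_last/k_e = 3.51/0.329 = 10.669
AUC_0→∞ (subcutaneous injection) = 224.75625 + 10.669 = 235.42525 mg/L·h
F = (AUC_ev/D_ev)/(AUC_iv/D_iv) = (235.42525/125)/(199/50) = 1.883402/3.98 = 0.4732

F = 0.473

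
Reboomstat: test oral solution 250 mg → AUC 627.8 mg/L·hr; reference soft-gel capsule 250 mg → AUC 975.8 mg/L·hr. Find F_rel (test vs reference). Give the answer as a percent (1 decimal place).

F_rel = (AUC_test/D_test) / (AUC_ref/D_ref)
      = (627.8/250) / (975.8/250)
      = 2.5112 / 3.9032 = 0.6434 = 64.34%

F_rel = 64.3%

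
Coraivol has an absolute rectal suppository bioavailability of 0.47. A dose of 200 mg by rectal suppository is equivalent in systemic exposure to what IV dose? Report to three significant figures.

Systemic exposure from an extravascular dose = F × D_ev, so the equivalent IV dose is F × D_ev.
D_iv = F × D_ev = 0.47 × 200 = 94 mg

D_iv = 94.0 mg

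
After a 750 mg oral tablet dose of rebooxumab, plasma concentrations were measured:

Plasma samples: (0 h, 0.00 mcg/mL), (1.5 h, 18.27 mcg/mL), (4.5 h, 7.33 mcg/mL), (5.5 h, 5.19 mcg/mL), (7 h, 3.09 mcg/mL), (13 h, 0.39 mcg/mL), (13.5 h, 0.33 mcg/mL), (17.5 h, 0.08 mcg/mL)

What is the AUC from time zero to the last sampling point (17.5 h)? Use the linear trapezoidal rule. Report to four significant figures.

Trapezoidal AUC_0→17.5:
  [0→1.5]: (0.00+18.27)/2 × 1.5 = 13.7025
  [1.5→4.5]: (18.27+7.33)/2 × 3 = 38.4
  [4.5→5.5]: (7.33+5.19)/2 × 1 = 6.26
  [5.5→7]: (5.19+3.09)/2 × 1.5 = 6.21
  [7→13]: (3.09+0.39)/2 × 6 = 10.44
  [13→13.5]: (0.39+0.33)/2 × 0.5 = 0.18
  [13.5→17.5]: (0.33+0.08)/2 × 4 = 0.82
  Sum = 76.0125 mcg/mL·h

AUC = 76.01 mcg/mL·h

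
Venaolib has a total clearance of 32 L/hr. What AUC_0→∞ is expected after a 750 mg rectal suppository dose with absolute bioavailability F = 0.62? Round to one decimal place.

AUC = 14.5 mg/L·hr

AUC_0→∞ = F × Dose / CL
        = 0.62 × 750 / 32 = 14.53125 mg/L·hr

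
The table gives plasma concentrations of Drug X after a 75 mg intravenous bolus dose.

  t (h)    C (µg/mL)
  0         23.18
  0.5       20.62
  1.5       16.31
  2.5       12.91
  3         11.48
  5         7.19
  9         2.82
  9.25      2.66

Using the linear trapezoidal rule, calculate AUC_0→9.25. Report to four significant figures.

Trapezoidal AUC_0→9.25:
  [0→0.5]: (23.18+20.62)/2 × 0.5 = 10.95
  [0.5→1.5]: (20.62+16.31)/2 × 1 = 18.465
  [1.5→2.5]: (16.31+12.91)/2 × 1 = 14.61
  [2.5→3]: (12.91+11.48)/2 × 0.5 = 6.0975
  [3→5]: (11.48+7.19)/2 × 2 = 18.67
  [5→9]: (7.19+2.82)/2 × 4 = 20.02
  [9→9.25]: (2.82+2.66)/2 × 0.25 = 0.685
  Sum = 89.4975 µg/mL·h

AUC = 89.50 µg/mL·h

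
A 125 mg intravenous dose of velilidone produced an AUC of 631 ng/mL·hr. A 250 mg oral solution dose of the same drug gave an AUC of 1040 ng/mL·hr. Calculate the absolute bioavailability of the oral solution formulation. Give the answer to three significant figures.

F = (AUC_ev / D_ev) / (AUC_iv / D_iv)
  = (1040/250) / (631/125)
  = 4.16 / 5.048 = 0.8241

F = 0.824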